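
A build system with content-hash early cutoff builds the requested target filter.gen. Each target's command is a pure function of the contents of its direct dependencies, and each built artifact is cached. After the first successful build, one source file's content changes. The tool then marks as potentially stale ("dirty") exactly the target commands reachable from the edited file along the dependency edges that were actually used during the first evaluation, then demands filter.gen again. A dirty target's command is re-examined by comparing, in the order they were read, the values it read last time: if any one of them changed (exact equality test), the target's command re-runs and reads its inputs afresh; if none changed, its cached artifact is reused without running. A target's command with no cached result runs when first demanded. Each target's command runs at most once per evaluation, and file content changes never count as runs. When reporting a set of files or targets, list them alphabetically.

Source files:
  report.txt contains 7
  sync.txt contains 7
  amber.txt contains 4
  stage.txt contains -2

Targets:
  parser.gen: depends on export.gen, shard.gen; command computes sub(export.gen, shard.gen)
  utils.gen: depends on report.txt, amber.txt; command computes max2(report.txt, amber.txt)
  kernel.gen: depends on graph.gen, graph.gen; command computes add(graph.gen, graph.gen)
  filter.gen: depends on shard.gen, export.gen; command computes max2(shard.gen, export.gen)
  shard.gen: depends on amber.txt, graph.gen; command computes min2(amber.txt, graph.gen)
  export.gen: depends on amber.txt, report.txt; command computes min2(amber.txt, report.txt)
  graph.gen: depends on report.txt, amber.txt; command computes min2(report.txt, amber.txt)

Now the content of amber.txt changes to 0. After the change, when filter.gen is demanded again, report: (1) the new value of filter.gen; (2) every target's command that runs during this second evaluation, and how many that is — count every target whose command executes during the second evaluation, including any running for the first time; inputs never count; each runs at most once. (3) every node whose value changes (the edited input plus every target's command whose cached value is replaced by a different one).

New value of filter.gen: 0.
Target commands that run: export.gen, filter.gen, graph.gen, shard.gen — 4 in total.
Values that change: amber.txt, export.gen, filter.gen, graph.gen, shard.gen.

First evaluation (everything demanded from the output):
  export.gen = min2(4, 7) = 4
  graph.gen = min2(7, 4) = 4
  shard.gen = min2(4, 4) = 4
  filter.gen = max2(4, 4) = 4

Propagation after the edit:
  export.gen: runs — amber.txt 4->0; result 0.
  graph.gen: runs — amber.txt 4->0; result 0.
  shard.gen: runs — amber.txt 4->0; graph.gen 4->0; result 0.
  filter.gen: runs — shard.gen 4->0; export.gen 4->0; result 0.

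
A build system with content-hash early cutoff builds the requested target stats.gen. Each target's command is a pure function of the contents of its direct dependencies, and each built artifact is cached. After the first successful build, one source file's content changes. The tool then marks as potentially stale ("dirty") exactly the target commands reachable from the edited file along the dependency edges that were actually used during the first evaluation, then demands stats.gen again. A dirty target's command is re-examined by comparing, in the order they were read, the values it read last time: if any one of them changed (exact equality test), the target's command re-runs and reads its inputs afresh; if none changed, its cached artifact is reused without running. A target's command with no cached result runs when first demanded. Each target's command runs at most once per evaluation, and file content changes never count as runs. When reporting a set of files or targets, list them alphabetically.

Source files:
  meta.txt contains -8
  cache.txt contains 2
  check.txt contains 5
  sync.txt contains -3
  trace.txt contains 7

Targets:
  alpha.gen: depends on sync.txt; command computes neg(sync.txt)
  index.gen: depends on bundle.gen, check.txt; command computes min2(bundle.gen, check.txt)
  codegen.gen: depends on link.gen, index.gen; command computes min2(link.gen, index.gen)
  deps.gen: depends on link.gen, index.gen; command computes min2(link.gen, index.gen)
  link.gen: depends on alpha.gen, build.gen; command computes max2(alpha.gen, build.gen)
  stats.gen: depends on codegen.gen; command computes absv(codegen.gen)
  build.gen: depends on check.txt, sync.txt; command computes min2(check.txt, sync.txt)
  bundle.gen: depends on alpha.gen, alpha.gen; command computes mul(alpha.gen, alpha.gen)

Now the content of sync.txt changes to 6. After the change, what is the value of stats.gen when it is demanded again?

First evaluation (everything demanded from the output):
  alpha.gen = neg(-3) = 3
  build.gen = min2(5, -3) = -3
  bundle.gen = mul(3, 3) = 9
  index.gen = min2(9, 5) = 5
  link.gen = max2(3, -3) = 3
  codegen.gen = min2(3, 5) = 3
  stats.gen = absv(3) = 3

Propagation after the edit:
  alpha.gen: runs — sync.txt -3->6; result -6.
  build.gen: runs — sync.txt -3->6; result 5.
  bundle.gen: runs — alpha.gen 3->-6; alpha.gen 3->-6; result 36.
  index.gen: runs — bundle.gen 9->36; result 5 (same value as before).
  link.gen: runs — alpha.gen 3->-6; build.gen -3->5; result 5.
  codegen.gen: runs — link.gen 3->5; result 5.
  stats.gen: runs — codegen.gen 3->5; result 5.

New value of stats.gen: 5.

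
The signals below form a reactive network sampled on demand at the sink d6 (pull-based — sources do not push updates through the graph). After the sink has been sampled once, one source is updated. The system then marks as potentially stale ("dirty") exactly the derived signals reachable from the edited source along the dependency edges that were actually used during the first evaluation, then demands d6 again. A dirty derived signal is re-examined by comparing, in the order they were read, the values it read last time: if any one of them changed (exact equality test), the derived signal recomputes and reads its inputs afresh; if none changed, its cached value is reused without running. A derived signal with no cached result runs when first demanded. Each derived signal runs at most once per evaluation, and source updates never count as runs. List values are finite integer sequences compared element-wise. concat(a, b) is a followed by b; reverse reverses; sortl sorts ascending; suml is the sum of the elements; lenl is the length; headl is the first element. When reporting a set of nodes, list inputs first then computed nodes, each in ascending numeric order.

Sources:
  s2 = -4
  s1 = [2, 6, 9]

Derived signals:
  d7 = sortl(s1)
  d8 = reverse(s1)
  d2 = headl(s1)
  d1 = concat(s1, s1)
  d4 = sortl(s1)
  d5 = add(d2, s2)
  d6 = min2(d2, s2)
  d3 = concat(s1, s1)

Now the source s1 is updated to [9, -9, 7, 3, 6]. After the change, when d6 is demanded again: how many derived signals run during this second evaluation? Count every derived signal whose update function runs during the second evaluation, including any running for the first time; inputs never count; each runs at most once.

Initial pass — values computed on the first demand:
  d2 = headl([2, 6, 9]) = 2
  d6 = min2(2, -4) = -4

Second demand — change propagation:
  d2: re-runs because s1 [2, 6, 9]->[9, -9, 7, 3, 6]; new result 9.
  d6: re-runs because d2 2->9; new result -4 (unchanged).

Run set: d2, d6 (2 run).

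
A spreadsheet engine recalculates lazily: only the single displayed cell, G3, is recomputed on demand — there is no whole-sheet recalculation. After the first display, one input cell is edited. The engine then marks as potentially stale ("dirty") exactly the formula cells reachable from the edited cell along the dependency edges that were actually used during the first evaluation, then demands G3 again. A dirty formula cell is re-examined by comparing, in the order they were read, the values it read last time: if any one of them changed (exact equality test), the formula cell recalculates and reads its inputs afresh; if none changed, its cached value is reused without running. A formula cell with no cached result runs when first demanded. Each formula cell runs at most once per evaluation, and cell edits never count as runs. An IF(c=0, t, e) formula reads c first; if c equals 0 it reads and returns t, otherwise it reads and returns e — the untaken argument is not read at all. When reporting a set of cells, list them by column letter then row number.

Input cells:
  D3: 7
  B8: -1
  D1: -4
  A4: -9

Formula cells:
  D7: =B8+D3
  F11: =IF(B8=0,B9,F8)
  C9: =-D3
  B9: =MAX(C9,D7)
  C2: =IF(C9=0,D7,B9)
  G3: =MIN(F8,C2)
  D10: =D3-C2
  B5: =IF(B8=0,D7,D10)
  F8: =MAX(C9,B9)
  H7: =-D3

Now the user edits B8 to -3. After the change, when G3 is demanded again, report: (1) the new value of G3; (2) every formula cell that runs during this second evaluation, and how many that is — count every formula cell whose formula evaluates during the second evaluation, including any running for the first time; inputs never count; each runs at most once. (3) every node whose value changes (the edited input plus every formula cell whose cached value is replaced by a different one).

First evaluation (everything demanded from the output):
  C9 = -(7) = -7
  D7 = -1 + 7 = 6
  B9 = MAX(-7, 6) = 6
  C2 = IF(C9=0: C9=-7 -> else branch B9) = 6
  F8 = MAX(-7, 6) = 6
  G3 = MIN(6, 6) = 6

Propagation after the edit:
  D7: runs — B8 -1->-3; result 4.
  B9: runs — D7 6->4; result 4.
  C2: runs — B9 6->4; result 4.
  F8: runs — B9 6->4; result 4.
  G3: runs — F8 6->4; C2 6->4; result 4.

New value of G3: 4.
Formula cells that run: B9, C2, D7, F8, G3 — 5 in total.
Values that change: B8, B9, C2, D7, F8, G3.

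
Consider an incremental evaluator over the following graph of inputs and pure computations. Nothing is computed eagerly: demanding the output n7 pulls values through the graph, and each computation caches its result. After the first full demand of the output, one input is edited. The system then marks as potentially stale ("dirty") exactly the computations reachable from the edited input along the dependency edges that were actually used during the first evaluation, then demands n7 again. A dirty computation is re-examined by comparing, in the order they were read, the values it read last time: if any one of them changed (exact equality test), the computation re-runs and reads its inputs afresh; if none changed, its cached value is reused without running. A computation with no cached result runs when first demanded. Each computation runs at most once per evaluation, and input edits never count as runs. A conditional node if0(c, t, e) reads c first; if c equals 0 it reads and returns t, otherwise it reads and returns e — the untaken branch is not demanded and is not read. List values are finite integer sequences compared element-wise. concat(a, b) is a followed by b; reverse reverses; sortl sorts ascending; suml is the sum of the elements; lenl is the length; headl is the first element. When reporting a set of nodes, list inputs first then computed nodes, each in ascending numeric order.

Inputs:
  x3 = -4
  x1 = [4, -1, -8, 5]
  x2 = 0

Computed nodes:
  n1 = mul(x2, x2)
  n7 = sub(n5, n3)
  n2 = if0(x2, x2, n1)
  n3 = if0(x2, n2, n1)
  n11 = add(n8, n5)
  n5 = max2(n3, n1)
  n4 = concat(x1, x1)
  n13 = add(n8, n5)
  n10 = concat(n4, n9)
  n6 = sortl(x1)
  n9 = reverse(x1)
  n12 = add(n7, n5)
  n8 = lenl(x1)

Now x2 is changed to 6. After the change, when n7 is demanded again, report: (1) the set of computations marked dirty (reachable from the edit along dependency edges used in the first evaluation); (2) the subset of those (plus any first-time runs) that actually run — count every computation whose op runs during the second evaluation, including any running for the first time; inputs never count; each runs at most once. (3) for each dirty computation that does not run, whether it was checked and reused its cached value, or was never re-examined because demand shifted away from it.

Dirty set: n1, n2, n3, n5, n7.
Run set: n1, n3, n5, n7 (4 run).
Left stale — demand moved off them: n2.
The important point: the flipped condition redirects demand; n2 is left stale, never re-checked.

Initial pass — values computed on the first demand:
  n1 = mul(0, 0) = 0
  n2 = if0(x2=0 -> then branch x2) = 0
  n3 = if0(x2=0 -> then branch n2) = 0
  n5 = max2(0, 0) = 0
  n7 = sub(0, 0) = 0

Second demand — change propagation:
  n1: re-runs because x2 0->6; x2 0->6; new result 36.
  n2: dirty yet unreached — the second evaluation never asks for it.
  n3: re-runs because x2 0->6; new result 36.
  n5: re-runs because n3 0->36; n1 0->36; new result 36.
  n7: re-runs because n5 0->36; n3 0->36; new result 0 (unchanged).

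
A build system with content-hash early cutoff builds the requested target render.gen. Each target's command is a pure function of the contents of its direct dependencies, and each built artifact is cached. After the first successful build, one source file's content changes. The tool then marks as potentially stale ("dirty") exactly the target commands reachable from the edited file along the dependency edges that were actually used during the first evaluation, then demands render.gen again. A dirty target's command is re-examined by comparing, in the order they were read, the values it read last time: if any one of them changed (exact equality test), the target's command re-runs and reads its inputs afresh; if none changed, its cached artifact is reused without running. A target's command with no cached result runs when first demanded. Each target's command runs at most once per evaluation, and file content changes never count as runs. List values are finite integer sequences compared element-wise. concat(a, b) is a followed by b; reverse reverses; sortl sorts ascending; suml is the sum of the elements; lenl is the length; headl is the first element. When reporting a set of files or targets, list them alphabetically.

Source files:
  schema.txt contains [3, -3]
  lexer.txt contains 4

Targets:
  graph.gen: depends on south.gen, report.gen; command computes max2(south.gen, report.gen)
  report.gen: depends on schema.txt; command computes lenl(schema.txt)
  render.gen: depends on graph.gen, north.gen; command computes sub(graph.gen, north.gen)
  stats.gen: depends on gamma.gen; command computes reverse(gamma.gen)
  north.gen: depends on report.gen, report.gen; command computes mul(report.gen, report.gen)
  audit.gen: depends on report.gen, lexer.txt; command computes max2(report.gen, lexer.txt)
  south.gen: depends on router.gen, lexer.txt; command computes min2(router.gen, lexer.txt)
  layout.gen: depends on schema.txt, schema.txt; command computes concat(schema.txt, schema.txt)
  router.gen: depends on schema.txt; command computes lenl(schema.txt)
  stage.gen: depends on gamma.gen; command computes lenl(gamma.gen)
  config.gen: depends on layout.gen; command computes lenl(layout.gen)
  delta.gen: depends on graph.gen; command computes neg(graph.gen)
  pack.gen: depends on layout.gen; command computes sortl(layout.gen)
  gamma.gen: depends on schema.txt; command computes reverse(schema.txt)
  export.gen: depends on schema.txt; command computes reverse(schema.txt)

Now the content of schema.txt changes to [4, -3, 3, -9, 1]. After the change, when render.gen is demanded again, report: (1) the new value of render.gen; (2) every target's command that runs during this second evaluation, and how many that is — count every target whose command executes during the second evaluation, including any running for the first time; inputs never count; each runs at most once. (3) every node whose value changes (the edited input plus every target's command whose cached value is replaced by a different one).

First evaluation (everything demanded from the output):
  report.gen = lenl([3, -3]) = 2
  north.gen = mul(2, 2) = 4
  router.gen = lenl([3, -3]) = 2
  south.gen = min2(2, 4) = 2
  graph.gen = max2(2, 2) = 2
  render.gen = sub(2, 4) = -2

Propagation after the edit:
  report.gen: runs — schema.txt [3, -3]->[4, -3, 3, -9, 1]; result 5.
  north.gen: runs — report.gen 2->5; report.gen 2->5; result 25.
  router.gen: runs — schema.txt [3, -3]->[4, -3, 3, -9, 1]; result 5.
  south.gen: runs — router.gen 2->5; result 4.
  graph.gen: runs — south.gen 2->4; report.gen 2->5; result 5.
  render.gen: runs — graph.gen 2->5; north.gen 4->25; result -20.

New value of render.gen: -20.
Target commands that run: graph.gen, north.gen, render.gen, report.gen, router.gen, south.gen — 6 in total.
Values that change: graph.gen, north.gen, render.gen, report.gen, router.gen, schema.txt, south.gen.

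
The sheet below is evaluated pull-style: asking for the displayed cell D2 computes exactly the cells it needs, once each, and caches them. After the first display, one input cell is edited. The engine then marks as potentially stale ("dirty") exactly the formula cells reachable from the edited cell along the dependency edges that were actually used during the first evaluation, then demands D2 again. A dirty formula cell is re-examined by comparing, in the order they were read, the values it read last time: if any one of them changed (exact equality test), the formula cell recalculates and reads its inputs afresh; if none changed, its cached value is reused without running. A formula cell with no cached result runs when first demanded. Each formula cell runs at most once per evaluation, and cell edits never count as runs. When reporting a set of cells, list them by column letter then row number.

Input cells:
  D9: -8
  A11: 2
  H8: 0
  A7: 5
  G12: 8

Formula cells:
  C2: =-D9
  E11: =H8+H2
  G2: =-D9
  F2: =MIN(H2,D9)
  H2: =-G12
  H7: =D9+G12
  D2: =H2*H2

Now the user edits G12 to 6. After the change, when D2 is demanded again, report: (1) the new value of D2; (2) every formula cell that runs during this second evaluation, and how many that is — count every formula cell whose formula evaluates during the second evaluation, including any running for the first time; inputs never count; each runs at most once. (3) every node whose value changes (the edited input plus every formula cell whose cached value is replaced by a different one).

Demanding D2 again yields 36.
2 formula cells run: D2, H2.
The nodes whose values change: D2, G12, H2.

First demand of the output computes:
  H2 = -(8) = -8
  D2 = -8 * -8 = 64

After the edit, cleaning proceeds:
  H2: a read changed (G12 8->6) — executes, giving -6.
  D2: a read changed (H2 -8->-6; H2 -8->-6) — executes, giving 36.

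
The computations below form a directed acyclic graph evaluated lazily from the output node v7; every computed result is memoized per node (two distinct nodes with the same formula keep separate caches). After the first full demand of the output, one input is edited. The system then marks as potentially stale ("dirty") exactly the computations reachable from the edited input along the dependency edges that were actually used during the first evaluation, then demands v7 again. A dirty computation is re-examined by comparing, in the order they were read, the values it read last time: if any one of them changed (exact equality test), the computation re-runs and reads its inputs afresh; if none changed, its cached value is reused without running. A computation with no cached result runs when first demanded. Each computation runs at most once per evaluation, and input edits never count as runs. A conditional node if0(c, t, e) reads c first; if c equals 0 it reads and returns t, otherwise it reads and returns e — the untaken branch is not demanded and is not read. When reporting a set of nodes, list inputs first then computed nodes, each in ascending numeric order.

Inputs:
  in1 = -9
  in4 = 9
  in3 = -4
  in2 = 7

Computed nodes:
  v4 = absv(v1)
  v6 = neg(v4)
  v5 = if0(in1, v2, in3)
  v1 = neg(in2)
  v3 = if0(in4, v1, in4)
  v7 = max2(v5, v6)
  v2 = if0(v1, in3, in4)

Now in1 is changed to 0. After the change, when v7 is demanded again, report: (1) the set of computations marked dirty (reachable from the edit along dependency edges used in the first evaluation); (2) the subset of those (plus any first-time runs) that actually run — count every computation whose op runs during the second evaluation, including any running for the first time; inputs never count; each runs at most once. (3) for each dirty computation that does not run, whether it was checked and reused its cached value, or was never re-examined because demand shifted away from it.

First demand of the output computes:
  v1 = neg(7) = -7
  v4 = absv(-7) = 7
  v5 = if0(in1=-9 -> else branch in3) = -4
  v6 = neg(7) = -7
  v7 = max2(-4, -7) = -4

After the edit, cleaning proceeds:
  v2: had never run; runs now, result 9.
  v5: a read changed (in1 -9->0) — executes, giving 9.
  v7: a read changed (v5 -4->9) — executes, giving 9.

Note the branch switch — v2 had no cache and runs now for the first time.

The edit dirties: v5, v7.
3 computations run: v2, v5, v7.
No dirty computation escaped a run.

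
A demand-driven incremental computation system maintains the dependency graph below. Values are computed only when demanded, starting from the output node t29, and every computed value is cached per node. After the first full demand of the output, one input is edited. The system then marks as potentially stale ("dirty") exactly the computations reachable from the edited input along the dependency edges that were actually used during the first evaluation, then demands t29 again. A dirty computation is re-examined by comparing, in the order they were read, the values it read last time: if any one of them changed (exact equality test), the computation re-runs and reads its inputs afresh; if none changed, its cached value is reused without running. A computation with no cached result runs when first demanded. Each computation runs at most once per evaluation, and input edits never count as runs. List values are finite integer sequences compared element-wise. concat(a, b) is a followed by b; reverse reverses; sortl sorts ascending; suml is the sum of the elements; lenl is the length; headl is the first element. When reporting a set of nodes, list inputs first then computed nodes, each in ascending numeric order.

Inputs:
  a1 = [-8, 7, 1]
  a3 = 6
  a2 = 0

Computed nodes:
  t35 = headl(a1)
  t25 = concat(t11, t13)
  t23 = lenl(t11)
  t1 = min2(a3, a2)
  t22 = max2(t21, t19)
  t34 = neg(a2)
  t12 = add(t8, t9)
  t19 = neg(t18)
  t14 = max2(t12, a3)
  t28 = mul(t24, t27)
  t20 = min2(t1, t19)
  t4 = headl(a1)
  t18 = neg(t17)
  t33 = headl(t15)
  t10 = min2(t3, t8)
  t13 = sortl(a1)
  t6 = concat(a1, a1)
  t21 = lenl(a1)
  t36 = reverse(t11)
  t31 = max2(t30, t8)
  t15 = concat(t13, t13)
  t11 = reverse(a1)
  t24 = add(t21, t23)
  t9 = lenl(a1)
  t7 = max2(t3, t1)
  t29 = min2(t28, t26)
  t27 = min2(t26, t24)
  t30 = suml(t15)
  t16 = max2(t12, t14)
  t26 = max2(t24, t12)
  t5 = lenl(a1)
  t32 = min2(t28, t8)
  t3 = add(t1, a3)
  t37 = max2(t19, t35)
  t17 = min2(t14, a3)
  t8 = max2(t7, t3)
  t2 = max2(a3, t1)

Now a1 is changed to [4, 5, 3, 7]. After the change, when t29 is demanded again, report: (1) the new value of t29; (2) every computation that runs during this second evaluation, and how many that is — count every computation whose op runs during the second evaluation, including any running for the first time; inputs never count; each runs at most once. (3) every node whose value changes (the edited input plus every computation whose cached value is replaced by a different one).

First evaluation (everything demanded from the output):
  t1 = min2(6, 0) = 0
  t3 = add(0, 6) = 6
  t7 = max2(6, 0) = 6
  t8 = max2(6, 6) = 6
  t9 = lenl([-8, 7, 1]) = 3
  t11 = reverse([-8, 7, 1]) = [1, 7, -8]
  t12 = add(6, 3) = 9
  t21 = lenl([-8, 7, 1]) = 3
  t23 = lenl([1, 7, -8]) = 3
  t24 = add(3, 3) = 6
  t26 = max2(6, 9) = 9
  t27 = min2(9, 6) = 6
  t28 = mul(6, 6) = 36
  t29 = min2(36, 9) = 9

Propagation after the edit:
  t9: runs — a1 [-8, 7, 1]->[4, 5, 3, 7]; result 4.
  t11: runs — a1 [-8, 7, 1]->[4, 5, 3, 7]; result [7, 3, 5, 4].
  t12: runs — t9 3->4; result 10.
  t21: runs — a1 [-8, 7, 1]->[4, 5, 3, 7]; result 4.
  t23: runs — t11 [1, 7, -8]->[7, 3, 5, 4]; result 4.
  t24: runs — t21 3->4; t23 3->4; result 8.
  t26: runs — t24 6->8; t12 9->10; result 10.
  t27: runs — t26 9->10; t24 6->8; result 8.
  t28: runs — t24 6->8; t27 6->8; result 64.
  t29: runs — t28 36->64; t26 9->10; result 10.

New value of t29: 10.
Computations that run: t9, t11, t12, t21, t23, t24, t26, t27, t28, t29 — 10 in total.
Values that change: a1, t9, t11, t12, t21, t23, t24, t26, t27, t28, t29.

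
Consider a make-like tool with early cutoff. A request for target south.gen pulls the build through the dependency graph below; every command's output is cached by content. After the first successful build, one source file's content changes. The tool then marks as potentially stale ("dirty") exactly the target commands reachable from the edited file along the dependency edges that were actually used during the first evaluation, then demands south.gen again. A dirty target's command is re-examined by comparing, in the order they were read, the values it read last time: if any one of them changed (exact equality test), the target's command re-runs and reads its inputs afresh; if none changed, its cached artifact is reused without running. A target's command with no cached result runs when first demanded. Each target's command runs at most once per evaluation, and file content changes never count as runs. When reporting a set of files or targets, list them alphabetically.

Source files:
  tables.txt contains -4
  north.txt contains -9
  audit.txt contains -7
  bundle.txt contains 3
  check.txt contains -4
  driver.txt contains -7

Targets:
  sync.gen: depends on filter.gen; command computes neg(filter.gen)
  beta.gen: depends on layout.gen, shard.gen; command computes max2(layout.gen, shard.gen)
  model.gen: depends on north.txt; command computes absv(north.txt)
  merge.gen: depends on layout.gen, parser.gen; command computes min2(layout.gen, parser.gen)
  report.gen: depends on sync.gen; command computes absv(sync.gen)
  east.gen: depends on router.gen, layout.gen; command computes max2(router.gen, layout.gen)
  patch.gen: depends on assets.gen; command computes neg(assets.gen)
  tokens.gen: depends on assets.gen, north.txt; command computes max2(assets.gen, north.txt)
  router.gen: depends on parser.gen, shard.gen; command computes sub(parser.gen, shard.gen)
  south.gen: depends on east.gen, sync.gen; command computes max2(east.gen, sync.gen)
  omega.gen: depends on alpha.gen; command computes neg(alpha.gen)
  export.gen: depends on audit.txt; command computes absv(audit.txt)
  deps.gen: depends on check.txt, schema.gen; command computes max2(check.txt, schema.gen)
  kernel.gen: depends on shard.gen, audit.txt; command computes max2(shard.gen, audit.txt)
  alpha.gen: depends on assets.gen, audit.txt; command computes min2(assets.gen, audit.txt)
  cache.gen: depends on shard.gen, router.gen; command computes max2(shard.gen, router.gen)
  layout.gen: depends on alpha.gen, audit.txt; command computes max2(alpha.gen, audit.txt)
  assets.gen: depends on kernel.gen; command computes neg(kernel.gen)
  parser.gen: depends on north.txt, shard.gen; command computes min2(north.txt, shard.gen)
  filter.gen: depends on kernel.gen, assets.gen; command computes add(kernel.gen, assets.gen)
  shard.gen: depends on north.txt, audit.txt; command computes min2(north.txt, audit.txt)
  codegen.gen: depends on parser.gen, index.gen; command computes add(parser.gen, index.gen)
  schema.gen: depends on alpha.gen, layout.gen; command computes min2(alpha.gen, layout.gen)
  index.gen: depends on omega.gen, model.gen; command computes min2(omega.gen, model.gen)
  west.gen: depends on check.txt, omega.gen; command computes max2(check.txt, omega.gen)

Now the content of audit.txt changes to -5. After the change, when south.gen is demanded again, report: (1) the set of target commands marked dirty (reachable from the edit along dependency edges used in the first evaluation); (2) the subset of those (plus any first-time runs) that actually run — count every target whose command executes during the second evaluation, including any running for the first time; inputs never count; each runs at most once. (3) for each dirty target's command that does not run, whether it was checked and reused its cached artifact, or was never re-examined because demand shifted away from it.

First demand of the output computes:
  shard.gen = min2(-9, -7) = -9
  kernel.gen = max2(-9, -7) = -7
  assets.gen = neg(-7) = 7
  alpha.gen = min2(7, -7) = -7
  filter.gen = add(-7, 7) = 0
  layout.gen = max2(-7, -7) = -7
  parser.gen = min2(-9, -9) = -9
  router.gen = sub(-9, -9) = 0
  east.gen = max2(0, -7) = 0
  sync.gen = neg(0) = 0
  south.gen = max2(0, 0) = 0

After the edit, cleaning proceeds:
  shard.gen: a read changed (audit.txt -7->-5) — executes, giving -9 — identical to its old value.
  kernel.gen: a read changed (audit.txt -7->-5) — executes, giving -5.
  assets.gen: a read changed (kernel.gen -7->-5) — executes, giving 5.
  alpha.gen: a read changed (assets.gen 7->5; audit.txt -7->-5) — executes, giving -5.
  filter.gen: a read changed (kernel.gen -7->-5; assets.gen 7->5) — executes, giving 0 — identical to its old value.
  layout.gen: a read changed (alpha.gen -7->-5; audit.txt -7->-5) — executes, giving -5.
  parser.gen: dirty, but its reads are unchanged (north.txt unchanged, shard.gen unchanged); cached -9 stands.
  router.gen: dirty, but its reads are unchanged (parser.gen unchanged, shard.gen unchanged); cached 0 stands.
  east.gen: a read changed (layout.gen -7->-5) — executes, giving 0 — identical to its old value.
  sync.gen: dirty, but its reads are unchanged (filter.gen unchanged); cached 0 stands.
  south.gen: dirty, but its reads are unchanged (east.gen unchanged, sync.gen unchanged); cached 0 stands.

Note where the cutoff bites: parser.gen is checked, finds nothing changed, and keeps its cache.

The edit dirties: alpha.gen, assets.gen, east.gen, filter.gen, kernel.gen, layout.gen, parser.gen, router.gen, shard.gen, south.gen, sync.gen.
7 target commands run: alpha.gen, assets.gen, east.gen, filter.gen, kernel.gen, layout.gen, shard.gen.
Cache hits after checking: parser.gen, router.gen, south.gen, sync.gen.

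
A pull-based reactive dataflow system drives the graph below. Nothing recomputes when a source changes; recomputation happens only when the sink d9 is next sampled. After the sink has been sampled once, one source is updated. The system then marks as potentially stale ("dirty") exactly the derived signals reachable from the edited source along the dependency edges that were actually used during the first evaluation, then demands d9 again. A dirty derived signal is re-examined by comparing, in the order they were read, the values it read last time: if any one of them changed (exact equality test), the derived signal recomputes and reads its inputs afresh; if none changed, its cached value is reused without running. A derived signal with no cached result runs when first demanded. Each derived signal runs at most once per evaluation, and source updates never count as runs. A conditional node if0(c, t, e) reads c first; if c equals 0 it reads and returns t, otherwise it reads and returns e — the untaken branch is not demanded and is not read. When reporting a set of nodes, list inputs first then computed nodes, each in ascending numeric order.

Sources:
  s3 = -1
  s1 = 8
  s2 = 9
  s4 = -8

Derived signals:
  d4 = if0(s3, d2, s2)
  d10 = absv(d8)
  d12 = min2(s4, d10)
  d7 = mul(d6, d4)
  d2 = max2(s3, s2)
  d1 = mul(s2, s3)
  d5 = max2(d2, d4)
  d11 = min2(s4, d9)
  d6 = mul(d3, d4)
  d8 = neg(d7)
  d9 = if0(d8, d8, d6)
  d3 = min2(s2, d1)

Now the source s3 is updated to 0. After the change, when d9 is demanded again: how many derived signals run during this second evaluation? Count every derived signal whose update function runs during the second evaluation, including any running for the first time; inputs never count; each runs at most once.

Derived signals that run: d1, d2, d3, d4, d6, d7, d8, d9 — 8 in total.
Key observation: a condition flipped, so demand reaches new nodes — d2 runs for the first time.

First evaluation (everything demanded from the output):
  d1 = mul(9, -1) = -9
  d3 = min2(9, -9) = -9
  d4 = if0(s3=-1 -> else branch s2) = 9
  d6 = mul(-9, 9) = -81
  d7 = mul(-81, 9) = -729
  d8 = neg(-729) = 729
  d9 = if0(d8=729 -> else branch d6) = -81

Propagation after the edit:
  d1: runs — s3 -1->0; result 0.
  d2: demanded for the first time — runs, produces 9.
  d3: runs — d1 -9->0; result 0.
  d4: runs — s3 -1->0; result 9 (same value as before).
  d6: runs — d3 -9->0; result 0.
  d7: runs — d6 -81->0; result 0.
  d8: runs — d7 -729->0; result 0.
  d9: runs — d8 729->0; d6 -81->0; result 0.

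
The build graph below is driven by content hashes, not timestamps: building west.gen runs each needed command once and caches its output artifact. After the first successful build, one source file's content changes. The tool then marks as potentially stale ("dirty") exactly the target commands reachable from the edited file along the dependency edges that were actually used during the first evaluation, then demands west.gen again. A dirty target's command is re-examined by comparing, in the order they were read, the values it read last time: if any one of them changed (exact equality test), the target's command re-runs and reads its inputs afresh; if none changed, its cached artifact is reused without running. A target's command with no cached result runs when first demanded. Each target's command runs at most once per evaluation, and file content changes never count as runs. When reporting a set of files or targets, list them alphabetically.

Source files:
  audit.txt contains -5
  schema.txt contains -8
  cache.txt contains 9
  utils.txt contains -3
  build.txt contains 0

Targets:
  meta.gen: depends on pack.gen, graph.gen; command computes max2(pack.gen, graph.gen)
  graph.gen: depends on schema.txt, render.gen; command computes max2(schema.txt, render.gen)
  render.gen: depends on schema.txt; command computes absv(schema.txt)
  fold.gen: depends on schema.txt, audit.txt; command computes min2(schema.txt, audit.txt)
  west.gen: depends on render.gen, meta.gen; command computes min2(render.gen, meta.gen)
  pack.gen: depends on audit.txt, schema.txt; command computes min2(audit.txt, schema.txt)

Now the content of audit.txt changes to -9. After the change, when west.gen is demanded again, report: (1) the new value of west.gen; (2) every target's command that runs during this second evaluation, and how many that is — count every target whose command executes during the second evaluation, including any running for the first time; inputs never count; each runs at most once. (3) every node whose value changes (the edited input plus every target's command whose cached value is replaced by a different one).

west.gen now evaluates to 8.
Run set: meta.gen, pack.gen (2 run).
Changed values: audit.txt, pack.gen.
The important point: meta.gen recomputes to an identical value, and the output ends up unchanged.

Initial pass — values computed on the first demand:
  pack.gen = min2(-5, -8) = -8
  render.gen = absv(-8) = 8
  graph.gen = max2(-8, 8) = 8
  meta.gen = max2(-8, 8) = 8
  west.gen = min2(8, 8) = 8

Second demand — change propagation:
  pack.gen: re-runs because audit.txt -5->-9; new result -9.
  meta.gen: re-runs because pack.gen -8->-9; new result 8 (unchanged).
  west.gen: re-examined; everything it read last time is the same (render.gen unchanged, meta.gen unchanged) — cache 8 kept, no run.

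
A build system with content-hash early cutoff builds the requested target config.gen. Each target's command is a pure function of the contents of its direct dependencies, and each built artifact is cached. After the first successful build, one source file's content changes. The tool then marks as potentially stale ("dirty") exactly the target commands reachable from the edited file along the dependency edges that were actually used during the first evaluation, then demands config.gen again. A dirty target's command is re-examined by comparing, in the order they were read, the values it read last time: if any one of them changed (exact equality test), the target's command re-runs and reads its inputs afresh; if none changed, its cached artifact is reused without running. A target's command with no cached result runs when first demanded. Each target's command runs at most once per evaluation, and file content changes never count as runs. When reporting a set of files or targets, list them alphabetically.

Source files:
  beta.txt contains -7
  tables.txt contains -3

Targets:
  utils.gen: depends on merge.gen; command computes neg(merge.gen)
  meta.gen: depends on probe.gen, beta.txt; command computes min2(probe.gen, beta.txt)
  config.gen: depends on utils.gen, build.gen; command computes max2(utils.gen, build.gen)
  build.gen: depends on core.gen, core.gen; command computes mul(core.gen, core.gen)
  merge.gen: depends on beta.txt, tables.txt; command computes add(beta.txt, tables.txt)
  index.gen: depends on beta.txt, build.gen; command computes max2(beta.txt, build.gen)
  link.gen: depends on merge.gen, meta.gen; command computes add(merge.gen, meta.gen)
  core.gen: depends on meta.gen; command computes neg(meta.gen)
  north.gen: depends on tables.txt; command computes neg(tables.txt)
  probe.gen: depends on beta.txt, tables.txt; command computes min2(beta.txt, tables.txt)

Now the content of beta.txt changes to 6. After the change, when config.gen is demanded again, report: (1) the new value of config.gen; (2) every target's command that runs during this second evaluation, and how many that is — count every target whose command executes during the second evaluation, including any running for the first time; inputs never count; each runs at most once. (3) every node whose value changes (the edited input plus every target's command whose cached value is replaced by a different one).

New value of config.gen: 9.
Target commands that run: build.gen, config.gen, core.gen, merge.gen, meta.gen, probe.gen, utils.gen — 7 in total.
Values that change: beta.txt, build.gen, config.gen, core.gen, merge.gen, meta.gen, probe.gen, utils.gen.

First evaluation (everything demanded from the output):
  merge.gen = add(-7, -3) = -10
  probe.gen = min2(-7, -3) = -7
  meta.gen = min2(-7, -7) = -7
  core.gen = neg(-7) = 7
  build.gen = mul(7, 7) = 49
  utils.gen = neg(-10) = 10
  config.gen = max2(10, 49) = 49

Propagation after the edit:
  merge.gen: runs — beta.txt -7->6; result 3.
  probe.gen: runs — beta.txt -7->6; result -3.
  meta.gen: runs — probe.gen -7->-3; beta.txt -7->6; result -3.
  core.gen: runs — meta.gen -7->-3; result 3.
  build.gen: runs — core.gen 7->3; core.gen 7->3; result 9.
  utils.gen: runs — merge.gen -10->3; result -3.
  config.gen: runs — utils.gen 10->-3; build.gen 49->9; result 9.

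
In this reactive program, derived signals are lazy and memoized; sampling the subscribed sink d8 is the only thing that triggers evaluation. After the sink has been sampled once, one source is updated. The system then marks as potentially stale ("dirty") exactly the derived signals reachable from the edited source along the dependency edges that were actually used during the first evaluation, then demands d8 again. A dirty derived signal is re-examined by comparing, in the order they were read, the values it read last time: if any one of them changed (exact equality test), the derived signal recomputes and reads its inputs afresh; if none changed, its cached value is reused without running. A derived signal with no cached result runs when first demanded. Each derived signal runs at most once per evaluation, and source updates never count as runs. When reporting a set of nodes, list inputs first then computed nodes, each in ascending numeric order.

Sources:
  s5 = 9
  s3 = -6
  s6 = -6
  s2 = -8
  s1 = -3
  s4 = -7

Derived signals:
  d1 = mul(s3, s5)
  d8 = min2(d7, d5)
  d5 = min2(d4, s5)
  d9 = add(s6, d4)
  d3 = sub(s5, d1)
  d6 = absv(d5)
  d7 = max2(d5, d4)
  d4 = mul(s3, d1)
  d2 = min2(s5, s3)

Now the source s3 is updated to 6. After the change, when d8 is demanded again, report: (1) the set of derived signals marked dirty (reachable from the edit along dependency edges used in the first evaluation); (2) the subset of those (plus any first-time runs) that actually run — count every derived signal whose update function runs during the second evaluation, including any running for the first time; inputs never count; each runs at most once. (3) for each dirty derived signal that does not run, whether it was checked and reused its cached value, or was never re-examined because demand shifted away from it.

First demand of the output computes:
  d1 = mul(-6, 9) = -54
  d4 = mul(-6, -54) = 324
  d5 = min2(324, 9) = 9
  d7 = max2(9, 324) = 324
  d8 = min2(324, 9) = 9

After the edit, cleaning proceeds:
  d1: a read changed (s3 -6->6) — executes, giving 54.
  d4: a read changed (s3 -6->6; d1 -54->54) — executes, giving 324 — identical to its old value.
  d5: dirty, but its reads are unchanged (d4 unchanged, s5 unchanged); cached 9 stands.
  d7: dirty, but its reads are unchanged (d5 unchanged, d4 unchanged); cached 324 stands.
  d8: dirty, but its reads are unchanged (d7 unchanged, d5 unchanged); cached 9 stands.

Note the absorption at d4: it re-runs yet its value is the same, leaving the output's value untouched.

The edit dirties: d1, d4, d5, d7, d8.
2 derived signals run: d1, d4.
Cache hits after checking: d5, d7, d8.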